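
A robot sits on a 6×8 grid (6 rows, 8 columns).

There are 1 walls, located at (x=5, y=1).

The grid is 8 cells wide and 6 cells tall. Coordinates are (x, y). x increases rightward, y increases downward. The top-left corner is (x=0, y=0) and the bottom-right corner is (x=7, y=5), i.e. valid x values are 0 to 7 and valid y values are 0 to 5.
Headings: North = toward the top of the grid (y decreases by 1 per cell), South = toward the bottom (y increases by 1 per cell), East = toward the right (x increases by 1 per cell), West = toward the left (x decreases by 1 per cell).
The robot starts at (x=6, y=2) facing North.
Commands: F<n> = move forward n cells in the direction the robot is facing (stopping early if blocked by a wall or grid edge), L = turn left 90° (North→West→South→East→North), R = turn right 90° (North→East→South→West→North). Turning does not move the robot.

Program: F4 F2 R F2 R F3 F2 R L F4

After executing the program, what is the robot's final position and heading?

Start: (x=6, y=2), facing North
  F4: move forward 2/4 (blocked), now at (x=6, y=0)
  F2: move forward 0/2 (blocked), now at (x=6, y=0)
  R: turn right, now facing East
  F2: move forward 1/2 (blocked), now at (x=7, y=0)
  R: turn right, now facing South
  F3: move forward 3, now at (x=7, y=3)
  F2: move forward 2, now at (x=7, y=5)
  R: turn right, now facing West
  L: turn left, now facing South
  F4: move forward 0/4 (blocked), now at (x=7, y=5)
Final: (x=7, y=5), facing South

Answer: Final position: (x=7, y=5), facing South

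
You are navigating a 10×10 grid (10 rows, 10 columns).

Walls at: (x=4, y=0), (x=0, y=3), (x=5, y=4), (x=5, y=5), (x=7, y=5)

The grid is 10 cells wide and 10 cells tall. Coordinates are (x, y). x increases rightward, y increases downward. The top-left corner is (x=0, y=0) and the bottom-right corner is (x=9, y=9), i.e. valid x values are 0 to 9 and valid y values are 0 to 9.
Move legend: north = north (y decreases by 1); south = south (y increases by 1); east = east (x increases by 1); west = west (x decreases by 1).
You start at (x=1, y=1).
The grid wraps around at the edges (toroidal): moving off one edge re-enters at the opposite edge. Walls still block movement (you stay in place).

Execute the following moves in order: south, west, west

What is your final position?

Start: (x=1, y=1)
  south (south): (x=1, y=1) -> (x=1, y=2)
  west (west): (x=1, y=2) -> (x=0, y=2)
  west (west): (x=0, y=2) -> (x=9, y=2)
Final: (x=9, y=2)

Answer: Final position: (x=9, y=2)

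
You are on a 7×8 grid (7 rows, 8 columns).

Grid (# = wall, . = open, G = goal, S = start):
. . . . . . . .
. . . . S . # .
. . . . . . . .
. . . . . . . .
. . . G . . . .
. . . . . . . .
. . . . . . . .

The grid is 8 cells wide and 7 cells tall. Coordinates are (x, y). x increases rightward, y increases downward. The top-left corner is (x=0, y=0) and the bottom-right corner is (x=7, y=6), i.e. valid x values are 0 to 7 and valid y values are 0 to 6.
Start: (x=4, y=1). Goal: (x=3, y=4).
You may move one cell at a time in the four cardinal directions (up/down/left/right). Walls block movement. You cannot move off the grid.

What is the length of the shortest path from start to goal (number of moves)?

BFS from (x=4, y=1) until reaching (x=3, y=4):
  Distance 0: (x=4, y=1)
  Distance 1: (x=4, y=0), (x=3, y=1), (x=5, y=1), (x=4, y=2)
  Distance 2: (x=3, y=0), (x=5, y=0), (x=2, y=1), (x=3, y=2), (x=5, y=2), (x=4, y=3)
  Distance 3: (x=2, y=0), (x=6, y=0), (x=1, y=1), (x=2, y=2), (x=6, y=2), (x=3, y=3), (x=5, y=3), (x=4, y=4)
  Distance 4: (x=1, y=0), (x=7, y=0), (x=0, y=1), (x=1, y=2), (x=7, y=2), (x=2, y=3), (x=6, y=3), (x=3, y=4), (x=5, y=4), (x=4, y=5)  <- goal reached here
One shortest path (4 moves): (x=4, y=1) -> (x=3, y=1) -> (x=3, y=2) -> (x=3, y=3) -> (x=3, y=4)

Answer: Shortest path length: 4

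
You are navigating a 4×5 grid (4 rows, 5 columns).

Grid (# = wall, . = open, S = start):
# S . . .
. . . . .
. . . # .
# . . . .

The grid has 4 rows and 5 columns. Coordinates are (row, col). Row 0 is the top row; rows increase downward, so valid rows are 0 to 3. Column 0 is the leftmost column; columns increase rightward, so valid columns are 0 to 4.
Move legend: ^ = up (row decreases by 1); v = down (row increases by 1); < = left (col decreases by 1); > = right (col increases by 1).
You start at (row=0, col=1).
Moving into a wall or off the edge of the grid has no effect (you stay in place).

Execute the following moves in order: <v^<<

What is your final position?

Start: (row=0, col=1)
  < (left): blocked, stay at (row=0, col=1)
  v (down): (row=0, col=1) -> (row=1, col=1)
  ^ (up): (row=1, col=1) -> (row=0, col=1)
  < (left): blocked, stay at (row=0, col=1)
  < (left): blocked, stay at (row=0, col=1)
Final: (row=0, col=1)

Answer: Final position: (row=0, col=1)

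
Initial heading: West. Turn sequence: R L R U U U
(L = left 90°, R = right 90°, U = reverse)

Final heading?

Start: West
  R (right (90° clockwise)) -> North
  L (left (90° counter-clockwise)) -> West
  R (right (90° clockwise)) -> North
  U (U-turn (180°)) -> South
  U (U-turn (180°)) -> North
  U (U-turn (180°)) -> South
Final: South

Answer: Final heading: South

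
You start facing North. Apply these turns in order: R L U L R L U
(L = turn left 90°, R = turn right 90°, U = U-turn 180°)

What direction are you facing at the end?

Answer: Final heading: West

Derivation:
Start: North
  R (right (90° clockwise)) -> East
  L (left (90° counter-clockwise)) -> North
  U (U-turn (180°)) -> South
  L (left (90° counter-clockwise)) -> East
  R (right (90° clockwise)) -> South
  L (left (90° counter-clockwise)) -> East
  U (U-turn (180°)) -> West
Final: West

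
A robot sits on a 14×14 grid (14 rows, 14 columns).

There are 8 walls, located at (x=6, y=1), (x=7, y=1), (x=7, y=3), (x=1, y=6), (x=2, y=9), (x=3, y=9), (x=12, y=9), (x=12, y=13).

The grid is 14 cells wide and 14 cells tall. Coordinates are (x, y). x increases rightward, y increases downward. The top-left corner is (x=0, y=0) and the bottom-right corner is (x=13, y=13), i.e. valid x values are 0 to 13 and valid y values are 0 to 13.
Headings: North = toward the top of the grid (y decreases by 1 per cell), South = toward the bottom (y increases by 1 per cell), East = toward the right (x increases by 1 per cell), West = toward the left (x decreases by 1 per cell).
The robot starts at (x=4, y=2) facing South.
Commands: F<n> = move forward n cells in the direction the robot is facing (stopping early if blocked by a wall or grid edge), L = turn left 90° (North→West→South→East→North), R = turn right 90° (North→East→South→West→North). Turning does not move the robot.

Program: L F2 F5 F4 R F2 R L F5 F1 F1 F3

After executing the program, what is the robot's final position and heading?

Start: (x=4, y=2), facing South
  L: turn left, now facing East
  F2: move forward 2, now at (x=6, y=2)
  F5: move forward 5, now at (x=11, y=2)
  F4: move forward 2/4 (blocked), now at (x=13, y=2)
  R: turn right, now facing South
  F2: move forward 2, now at (x=13, y=4)
  R: turn right, now facing West
  L: turn left, now facing South
  F5: move forward 5, now at (x=13, y=9)
  F1: move forward 1, now at (x=13, y=10)
  F1: move forward 1, now at (x=13, y=11)
  F3: move forward 2/3 (blocked), now at (x=13, y=13)
Final: (x=13, y=13), facing South

Answer: Final position: (x=13, y=13), facing South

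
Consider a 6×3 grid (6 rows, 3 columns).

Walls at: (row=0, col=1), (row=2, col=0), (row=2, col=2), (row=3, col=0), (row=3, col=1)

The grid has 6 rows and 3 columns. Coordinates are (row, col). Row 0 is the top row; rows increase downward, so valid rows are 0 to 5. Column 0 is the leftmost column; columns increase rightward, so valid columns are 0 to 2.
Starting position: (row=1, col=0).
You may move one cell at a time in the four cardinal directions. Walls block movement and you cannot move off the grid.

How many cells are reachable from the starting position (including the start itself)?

Answer: Reachable cells: 6

Derivation:
BFS flood-fill from (row=1, col=0):
  Distance 0: (row=1, col=0)
  Distance 1: (row=0, col=0), (row=1, col=1)
  Distance 2: (row=1, col=2), (row=2, col=1)
  Distance 3: (row=0, col=2)
Total reachable: 6 (grid has 13 open cells total)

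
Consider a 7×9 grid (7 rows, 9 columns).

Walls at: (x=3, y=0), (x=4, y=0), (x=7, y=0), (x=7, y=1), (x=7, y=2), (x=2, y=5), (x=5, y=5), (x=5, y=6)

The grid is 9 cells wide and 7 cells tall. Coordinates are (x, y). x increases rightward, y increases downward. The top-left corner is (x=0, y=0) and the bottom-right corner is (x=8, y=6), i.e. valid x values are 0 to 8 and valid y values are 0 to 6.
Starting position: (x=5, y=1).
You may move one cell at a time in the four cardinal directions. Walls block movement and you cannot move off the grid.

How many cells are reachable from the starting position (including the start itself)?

Answer: Reachable cells: 55

Derivation:
BFS flood-fill from (x=5, y=1):
  Distance 0: (x=5, y=1)
  Distance 1: (x=5, y=0), (x=4, y=1), (x=6, y=1), (x=5, y=2)
  Distance 2: (x=6, y=0), (x=3, y=1), (x=4, y=2), (x=6, y=2), (x=5, y=3)
  Distance 3: (x=2, y=1), (x=3, y=2), (x=4, y=3), (x=6, y=3), (x=5, y=4)
  Distance 4: (x=2, y=0), (x=1, y=1), (x=2, y=2), (x=3, y=3), (x=7, y=3), (x=4, y=4), (x=6, y=4)
  Distance 5: (x=1, y=0), (x=0, y=1), (x=1, y=2), (x=2, y=3), (x=8, y=3), (x=3, y=4), (x=7, y=4), (x=4, y=5), (x=6, y=5)
  Distance 6: (x=0, y=0), (x=0, y=2), (x=8, y=2), (x=1, y=3), (x=2, y=4), (x=8, y=4), (x=3, y=5), (x=7, y=5), (x=4, y=6), (x=6, y=6)
  Distance 7: (x=8, y=1), (x=0, y=3), (x=1, y=4), (x=8, y=5), (x=3, y=6), (x=7, y=6)
  Distance 8: (x=8, y=0), (x=0, y=4), (x=1, y=5), (x=2, y=6), (x=8, y=6)
  Distance 9: (x=0, y=5), (x=1, y=6)
  Distance 10: (x=0, y=6)
Total reachable: 55 (grid has 55 open cells total)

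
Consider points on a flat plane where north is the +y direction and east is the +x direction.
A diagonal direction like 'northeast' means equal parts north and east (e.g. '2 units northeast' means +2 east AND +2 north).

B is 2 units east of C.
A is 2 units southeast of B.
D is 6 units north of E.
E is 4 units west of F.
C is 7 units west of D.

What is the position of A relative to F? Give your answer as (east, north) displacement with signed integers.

Answer: A is at (east=-7, north=4) relative to F.

Derivation:
Place F at the origin (east=0, north=0).
  E is 4 units west of F: delta (east=-4, north=+0); E at (east=-4, north=0).
  D is 6 units north of E: delta (east=+0, north=+6); D at (east=-4, north=6).
  C is 7 units west of D: delta (east=-7, north=+0); C at (east=-11, north=6).
  B is 2 units east of C: delta (east=+2, north=+0); B at (east=-9, north=6).
  A is 2 units southeast of B: delta (east=+2, north=-2); A at (east=-7, north=4).
Therefore A relative to F: (east=-7, north=4).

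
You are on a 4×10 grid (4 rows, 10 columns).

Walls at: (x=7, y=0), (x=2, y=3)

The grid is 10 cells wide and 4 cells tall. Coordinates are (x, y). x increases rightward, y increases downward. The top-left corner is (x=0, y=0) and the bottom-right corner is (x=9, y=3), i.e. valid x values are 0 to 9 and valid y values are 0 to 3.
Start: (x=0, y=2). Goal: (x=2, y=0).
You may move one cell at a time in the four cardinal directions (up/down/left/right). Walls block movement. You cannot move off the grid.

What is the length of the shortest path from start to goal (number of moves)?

Answer: Shortest path length: 4

Derivation:
BFS from (x=0, y=2) until reaching (x=2, y=0):
  Distance 0: (x=0, y=2)
  Distance 1: (x=0, y=1), (x=1, y=2), (x=0, y=3)
  Distance 2: (x=0, y=0), (x=1, y=1), (x=2, y=2), (x=1, y=3)
  Distance 3: (x=1, y=0), (x=2, y=1), (x=3, y=2)
  Distance 4: (x=2, y=0), (x=3, y=1), (x=4, y=2), (x=3, y=3)  <- goal reached here
One shortest path (4 moves): (x=0, y=2) -> (x=1, y=2) -> (x=2, y=2) -> (x=2, y=1) -> (x=2, y=0)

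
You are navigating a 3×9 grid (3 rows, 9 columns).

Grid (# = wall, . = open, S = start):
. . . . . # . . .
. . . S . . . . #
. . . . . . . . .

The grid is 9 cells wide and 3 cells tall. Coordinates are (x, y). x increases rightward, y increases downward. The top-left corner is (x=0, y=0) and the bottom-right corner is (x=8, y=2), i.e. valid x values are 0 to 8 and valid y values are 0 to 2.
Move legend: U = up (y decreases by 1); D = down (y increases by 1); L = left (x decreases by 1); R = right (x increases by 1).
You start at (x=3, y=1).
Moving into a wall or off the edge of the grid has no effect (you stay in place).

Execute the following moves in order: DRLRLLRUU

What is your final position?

Start: (x=3, y=1)
  D (down): (x=3, y=1) -> (x=3, y=2)
  R (right): (x=3, y=2) -> (x=4, y=2)
  L (left): (x=4, y=2) -> (x=3, y=2)
  R (right): (x=3, y=2) -> (x=4, y=2)
  L (left): (x=4, y=2) -> (x=3, y=2)
  L (left): (x=3, y=2) -> (x=2, y=2)
  R (right): (x=2, y=2) -> (x=3, y=2)
  U (up): (x=3, y=2) -> (x=3, y=1)
  U (up): (x=3, y=1) -> (x=3, y=0)
Final: (x=3, y=0)

Answer: Final position: (x=3, y=0)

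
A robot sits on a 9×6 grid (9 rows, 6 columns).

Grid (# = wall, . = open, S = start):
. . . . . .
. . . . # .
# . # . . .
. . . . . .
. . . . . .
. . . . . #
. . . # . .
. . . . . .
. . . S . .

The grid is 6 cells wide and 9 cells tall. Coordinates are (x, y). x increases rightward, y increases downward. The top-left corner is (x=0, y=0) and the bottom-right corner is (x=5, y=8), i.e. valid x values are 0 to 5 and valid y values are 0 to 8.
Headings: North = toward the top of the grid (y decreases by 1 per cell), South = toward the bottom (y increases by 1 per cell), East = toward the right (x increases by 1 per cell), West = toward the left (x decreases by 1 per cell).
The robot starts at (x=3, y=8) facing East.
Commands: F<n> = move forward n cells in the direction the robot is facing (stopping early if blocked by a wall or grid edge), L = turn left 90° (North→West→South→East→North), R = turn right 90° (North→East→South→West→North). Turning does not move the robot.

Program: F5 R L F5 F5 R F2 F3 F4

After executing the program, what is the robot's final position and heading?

Answer: Final position: (x=5, y=8), facing South

Derivation:
Start: (x=3, y=8), facing East
  F5: move forward 2/5 (blocked), now at (x=5, y=8)
  R: turn right, now facing South
  L: turn left, now facing East
  F5: move forward 0/5 (blocked), now at (x=5, y=8)
  F5: move forward 0/5 (blocked), now at (x=5, y=8)
  R: turn right, now facing South
  F2: move forward 0/2 (blocked), now at (x=5, y=8)
  F3: move forward 0/3 (blocked), now at (x=5, y=8)
  F4: move forward 0/4 (blocked), now at (x=5, y=8)
Final: (x=5, y=8), facing South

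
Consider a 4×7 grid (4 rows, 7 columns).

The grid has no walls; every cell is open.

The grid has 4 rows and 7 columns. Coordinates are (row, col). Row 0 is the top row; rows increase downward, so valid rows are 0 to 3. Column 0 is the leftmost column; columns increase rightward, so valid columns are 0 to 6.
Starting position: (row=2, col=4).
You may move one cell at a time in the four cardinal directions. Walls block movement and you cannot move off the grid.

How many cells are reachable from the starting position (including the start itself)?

Answer: Reachable cells: 28

Derivation:
BFS flood-fill from (row=2, col=4):
  Distance 0: (row=2, col=4)
  Distance 1: (row=1, col=4), (row=2, col=3), (row=2, col=5), (row=3, col=4)
  Distance 2: (row=0, col=4), (row=1, col=3), (row=1, col=5), (row=2, col=2), (row=2, col=6), (row=3, col=3), (row=3, col=5)
  Distance 3: (row=0, col=3), (row=0, col=5), (row=1, col=2), (row=1, col=6), (row=2, col=1), (row=3, col=2), (row=3, col=6)
  Distance 4: (row=0, col=2), (row=0, col=6), (row=1, col=1), (row=2, col=0), (row=3, col=1)
  Distance 5: (row=0, col=1), (row=1, col=0), (row=3, col=0)
  Distance 6: (row=0, col=0)
Total reachable: 28 (grid has 28 open cells total)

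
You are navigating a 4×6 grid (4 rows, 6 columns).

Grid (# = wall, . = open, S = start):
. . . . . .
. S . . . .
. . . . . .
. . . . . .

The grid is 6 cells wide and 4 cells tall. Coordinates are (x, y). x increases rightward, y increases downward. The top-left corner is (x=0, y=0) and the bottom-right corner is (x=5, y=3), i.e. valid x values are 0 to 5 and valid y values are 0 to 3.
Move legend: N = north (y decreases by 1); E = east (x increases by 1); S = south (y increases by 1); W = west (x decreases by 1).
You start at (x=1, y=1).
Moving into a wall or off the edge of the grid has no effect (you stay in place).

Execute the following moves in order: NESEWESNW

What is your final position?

Answer: Final position: (x=2, y=1)

Derivation:
Start: (x=1, y=1)
  N (north): (x=1, y=1) -> (x=1, y=0)
  E (east): (x=1, y=0) -> (x=2, y=0)
  S (south): (x=2, y=0) -> (x=2, y=1)
  E (east): (x=2, y=1) -> (x=3, y=1)
  W (west): (x=3, y=1) -> (x=2, y=1)
  E (east): (x=2, y=1) -> (x=3, y=1)
  S (south): (x=3, y=1) -> (x=3, y=2)
  N (north): (x=3, y=2) -> (x=3, y=1)
  W (west): (x=3, y=1) -> (x=2, y=1)
Final: (x=2, y=1)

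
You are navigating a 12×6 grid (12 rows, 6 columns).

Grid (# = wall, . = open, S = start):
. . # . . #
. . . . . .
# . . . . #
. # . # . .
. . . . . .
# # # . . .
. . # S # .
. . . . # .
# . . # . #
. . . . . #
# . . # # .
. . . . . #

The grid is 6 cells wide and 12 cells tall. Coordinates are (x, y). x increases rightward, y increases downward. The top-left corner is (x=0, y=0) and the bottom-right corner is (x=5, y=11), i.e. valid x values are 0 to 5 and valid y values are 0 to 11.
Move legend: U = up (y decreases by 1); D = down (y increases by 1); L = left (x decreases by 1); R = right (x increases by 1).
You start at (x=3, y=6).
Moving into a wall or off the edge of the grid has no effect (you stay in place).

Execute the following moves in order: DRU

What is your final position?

Answer: Final position: (x=3, y=6)

Derivation:
Start: (x=3, y=6)
  D (down): (x=3, y=6) -> (x=3, y=7)
  R (right): blocked, stay at (x=3, y=7)
  U (up): (x=3, y=7) -> (x=3, y=6)
Final: (x=3, y=6)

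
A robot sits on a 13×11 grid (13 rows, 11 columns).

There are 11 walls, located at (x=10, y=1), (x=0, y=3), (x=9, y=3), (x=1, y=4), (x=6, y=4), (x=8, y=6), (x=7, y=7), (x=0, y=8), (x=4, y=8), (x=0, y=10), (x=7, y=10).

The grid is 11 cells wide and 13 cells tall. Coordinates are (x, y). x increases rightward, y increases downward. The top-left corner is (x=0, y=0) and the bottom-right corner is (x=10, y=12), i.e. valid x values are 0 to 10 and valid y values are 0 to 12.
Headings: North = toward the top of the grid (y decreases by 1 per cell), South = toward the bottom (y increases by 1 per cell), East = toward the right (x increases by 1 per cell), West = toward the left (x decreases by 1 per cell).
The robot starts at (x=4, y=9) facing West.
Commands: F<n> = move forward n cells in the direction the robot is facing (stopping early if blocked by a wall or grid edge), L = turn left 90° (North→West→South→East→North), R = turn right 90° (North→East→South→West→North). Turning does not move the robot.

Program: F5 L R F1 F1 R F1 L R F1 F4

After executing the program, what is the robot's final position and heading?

Answer: Final position: (x=0, y=9), facing North

Derivation:
Start: (x=4, y=9), facing West
  F5: move forward 4/5 (blocked), now at (x=0, y=9)
  L: turn left, now facing South
  R: turn right, now facing West
  F1: move forward 0/1 (blocked), now at (x=0, y=9)
  F1: move forward 0/1 (blocked), now at (x=0, y=9)
  R: turn right, now facing North
  F1: move forward 0/1 (blocked), now at (x=0, y=9)
  L: turn left, now facing West
  R: turn right, now facing North
  F1: move forward 0/1 (blocked), now at (x=0, y=9)
  F4: move forward 0/4 (blocked), now at (x=0, y=9)
Final: (x=0, y=9), facing North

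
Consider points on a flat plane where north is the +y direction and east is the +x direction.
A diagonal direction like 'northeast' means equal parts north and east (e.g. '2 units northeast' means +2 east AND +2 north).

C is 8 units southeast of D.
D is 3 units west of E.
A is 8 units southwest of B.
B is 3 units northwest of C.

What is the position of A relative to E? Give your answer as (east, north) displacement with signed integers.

Answer: A is at (east=-6, north=-13) relative to E.

Derivation:
Place E at the origin (east=0, north=0).
  D is 3 units west of E: delta (east=-3, north=+0); D at (east=-3, north=0).
  C is 8 units southeast of D: delta (east=+8, north=-8); C at (east=5, north=-8).
  B is 3 units northwest of C: delta (east=-3, north=+3); B at (east=2, north=-5).
  A is 8 units southwest of B: delta (east=-8, north=-8); A at (east=-6, north=-13).
Therefore A relative to E: (east=-6, north=-13).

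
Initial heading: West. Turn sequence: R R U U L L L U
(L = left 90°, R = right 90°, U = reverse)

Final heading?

Start: West
  R (right (90° clockwise)) -> North
  R (right (90° clockwise)) -> East
  U (U-turn (180°)) -> West
  U (U-turn (180°)) -> East
  L (left (90° counter-clockwise)) -> North
  L (left (90° counter-clockwise)) -> West
  L (left (90° counter-clockwise)) -> South
  U (U-turn (180°)) -> North
Final: North

Answer: Final heading: North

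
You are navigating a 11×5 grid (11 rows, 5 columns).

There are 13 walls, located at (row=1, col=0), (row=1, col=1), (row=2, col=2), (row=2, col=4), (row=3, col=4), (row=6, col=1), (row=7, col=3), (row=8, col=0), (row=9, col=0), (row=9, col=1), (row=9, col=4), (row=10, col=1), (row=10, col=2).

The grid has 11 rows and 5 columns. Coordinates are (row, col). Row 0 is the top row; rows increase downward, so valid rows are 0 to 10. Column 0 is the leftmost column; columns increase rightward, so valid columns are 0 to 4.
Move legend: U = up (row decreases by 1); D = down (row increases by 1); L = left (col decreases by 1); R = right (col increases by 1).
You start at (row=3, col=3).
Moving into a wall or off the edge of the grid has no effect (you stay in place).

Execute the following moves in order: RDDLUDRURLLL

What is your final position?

Answer: Final position: (row=4, col=1)

Derivation:
Start: (row=3, col=3)
  R (right): blocked, stay at (row=3, col=3)
  D (down): (row=3, col=3) -> (row=4, col=3)
  D (down): (row=4, col=3) -> (row=5, col=3)
  L (left): (row=5, col=3) -> (row=5, col=2)
  U (up): (row=5, col=2) -> (row=4, col=2)
  D (down): (row=4, col=2) -> (row=5, col=2)
  R (right): (row=5, col=2) -> (row=5, col=3)
  U (up): (row=5, col=3) -> (row=4, col=3)
  R (right): (row=4, col=3) -> (row=4, col=4)
  L (left): (row=4, col=4) -> (row=4, col=3)
  L (left): (row=4, col=3) -> (row=4, col=2)
  L (left): (row=4, col=2) -> (row=4, col=1)
Final: (row=4, col=1)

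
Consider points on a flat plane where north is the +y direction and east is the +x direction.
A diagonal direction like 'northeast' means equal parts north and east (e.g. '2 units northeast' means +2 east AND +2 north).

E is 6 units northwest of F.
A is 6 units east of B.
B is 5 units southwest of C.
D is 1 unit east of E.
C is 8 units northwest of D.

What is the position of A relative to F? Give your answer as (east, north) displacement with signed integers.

Place F at the origin (east=0, north=0).
  E is 6 units northwest of F: delta (east=-6, north=+6); E at (east=-6, north=6).
  D is 1 unit east of E: delta (east=+1, north=+0); D at (east=-5, north=6).
  C is 8 units northwest of D: delta (east=-8, north=+8); C at (east=-13, north=14).
  B is 5 units southwest of C: delta (east=-5, north=-5); B at (east=-18, north=9).
  A is 6 units east of B: delta (east=+6, north=+0); A at (east=-12, north=9).
Therefore A relative to F: (east=-12, north=9).

Answer: A is at (east=-12, north=9) relative to F.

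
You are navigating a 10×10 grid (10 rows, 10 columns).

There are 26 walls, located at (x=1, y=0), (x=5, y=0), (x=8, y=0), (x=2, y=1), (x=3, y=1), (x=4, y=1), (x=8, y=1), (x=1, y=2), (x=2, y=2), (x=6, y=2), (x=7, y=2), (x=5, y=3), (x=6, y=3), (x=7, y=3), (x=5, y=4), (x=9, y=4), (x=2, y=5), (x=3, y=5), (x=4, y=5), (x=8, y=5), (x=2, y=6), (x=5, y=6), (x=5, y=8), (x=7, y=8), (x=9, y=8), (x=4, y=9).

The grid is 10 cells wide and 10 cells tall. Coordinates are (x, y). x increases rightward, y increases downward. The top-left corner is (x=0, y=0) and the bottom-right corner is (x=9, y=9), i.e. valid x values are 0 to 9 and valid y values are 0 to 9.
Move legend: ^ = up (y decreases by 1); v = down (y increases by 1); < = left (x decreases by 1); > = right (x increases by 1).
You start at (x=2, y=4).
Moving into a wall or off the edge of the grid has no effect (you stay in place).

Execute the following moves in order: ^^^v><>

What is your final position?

Answer: Final position: (x=3, y=4)

Derivation:
Start: (x=2, y=4)
  ^ (up): (x=2, y=4) -> (x=2, y=3)
  ^ (up): blocked, stay at (x=2, y=3)
  ^ (up): blocked, stay at (x=2, y=3)
  v (down): (x=2, y=3) -> (x=2, y=4)
  > (right): (x=2, y=4) -> (x=3, y=4)
  < (left): (x=3, y=4) -> (x=2, y=4)
  > (right): (x=2, y=4) -> (x=3, y=4)
Final: (x=3, y=4)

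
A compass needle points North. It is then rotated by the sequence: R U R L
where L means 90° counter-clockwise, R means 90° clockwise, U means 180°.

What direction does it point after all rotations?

Answer: Final heading: West

Derivation:
Start: North
  R (right (90° clockwise)) -> East
  U (U-turn (180°)) -> West
  R (right (90° clockwise)) -> North
  L (left (90° counter-clockwise)) -> West
Final: West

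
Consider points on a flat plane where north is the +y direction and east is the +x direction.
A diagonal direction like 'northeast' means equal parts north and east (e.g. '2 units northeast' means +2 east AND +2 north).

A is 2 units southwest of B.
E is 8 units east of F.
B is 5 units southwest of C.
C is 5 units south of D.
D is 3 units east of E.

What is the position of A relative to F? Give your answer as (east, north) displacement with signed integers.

Place F at the origin (east=0, north=0).
  E is 8 units east of F: delta (east=+8, north=+0); E at (east=8, north=0).
  D is 3 units east of E: delta (east=+3, north=+0); D at (east=11, north=0).
  C is 5 units south of D: delta (east=+0, north=-5); C at (east=11, north=-5).
  B is 5 units southwest of C: delta (east=-5, north=-5); B at (east=6, north=-10).
  A is 2 units southwest of B: delta (east=-2, north=-2); A at (east=4, north=-12).
Therefore A relative to F: (east=4, north=-12).

Answer: A is at (east=4, north=-12) relative to F.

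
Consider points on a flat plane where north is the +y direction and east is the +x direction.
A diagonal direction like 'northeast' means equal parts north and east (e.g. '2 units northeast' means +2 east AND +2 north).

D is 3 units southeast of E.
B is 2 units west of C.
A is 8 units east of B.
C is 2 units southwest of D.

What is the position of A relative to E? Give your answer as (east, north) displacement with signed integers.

Answer: A is at (east=7, north=-5) relative to E.

Derivation:
Place E at the origin (east=0, north=0).
  D is 3 units southeast of E: delta (east=+3, north=-3); D at (east=3, north=-3).
  C is 2 units southwest of D: delta (east=-2, north=-2); C at (east=1, north=-5).
  B is 2 units west of C: delta (east=-2, north=+0); B at (east=-1, north=-5).
  A is 8 units east of B: delta (east=+8, north=+0); A at (east=7, north=-5).
Therefore A relative to E: (east=7, north=-5).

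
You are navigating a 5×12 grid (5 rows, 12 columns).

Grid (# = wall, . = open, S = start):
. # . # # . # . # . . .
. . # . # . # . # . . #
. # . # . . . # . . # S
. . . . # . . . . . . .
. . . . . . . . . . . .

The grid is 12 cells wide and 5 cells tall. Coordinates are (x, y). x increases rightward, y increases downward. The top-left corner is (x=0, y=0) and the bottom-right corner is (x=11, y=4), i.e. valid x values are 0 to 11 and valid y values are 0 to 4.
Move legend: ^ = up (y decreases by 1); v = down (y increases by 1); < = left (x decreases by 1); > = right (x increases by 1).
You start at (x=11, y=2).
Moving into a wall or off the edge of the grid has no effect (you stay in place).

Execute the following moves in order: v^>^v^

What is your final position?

Answer: Final position: (x=11, y=2)

Derivation:
Start: (x=11, y=2)
  v (down): (x=11, y=2) -> (x=11, y=3)
  ^ (up): (x=11, y=3) -> (x=11, y=2)
  > (right): blocked, stay at (x=11, y=2)
  ^ (up): blocked, stay at (x=11, y=2)
  v (down): (x=11, y=2) -> (x=11, y=3)
  ^ (up): (x=11, y=3) -> (x=11, y=2)
Final: (x=11, y=2)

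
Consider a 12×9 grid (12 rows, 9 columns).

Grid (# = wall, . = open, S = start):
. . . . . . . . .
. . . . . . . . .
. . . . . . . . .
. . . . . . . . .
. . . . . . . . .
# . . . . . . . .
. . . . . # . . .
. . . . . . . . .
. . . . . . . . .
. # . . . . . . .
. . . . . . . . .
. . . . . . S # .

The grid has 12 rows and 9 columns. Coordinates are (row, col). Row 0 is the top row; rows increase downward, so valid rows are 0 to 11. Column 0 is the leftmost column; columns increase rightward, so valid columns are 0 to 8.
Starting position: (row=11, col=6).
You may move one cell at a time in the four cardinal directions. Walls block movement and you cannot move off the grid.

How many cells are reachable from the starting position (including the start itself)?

Answer: Reachable cells: 104

Derivation:
BFS flood-fill from (row=11, col=6):
  Distance 0: (row=11, col=6)
  Distance 1: (row=10, col=6), (row=11, col=5)
  Distance 2: (row=9, col=6), (row=10, col=5), (row=10, col=7), (row=11, col=4)
  Distance 3: (row=8, col=6), (row=9, col=5), (row=9, col=7), (row=10, col=4), (row=10, col=8), (row=11, col=3)
  Distance 4: (row=7, col=6), (row=8, col=5), (row=8, col=7), (row=9, col=4), (row=9, col=8), (row=10, col=3), (row=11, col=2), (row=11, col=8)
  Distance 5: (row=6, col=6), (row=7, col=5), (row=7, col=7), (row=8, col=4), (row=8, col=8), (row=9, col=3), (row=10, col=2), (row=11, col=1)
  Distance 6: (row=5, col=6), (row=6, col=7), (row=7, col=4), (row=7, col=8), (row=8, col=3), (row=9, col=2), (row=10, col=1), (row=11, col=0)
  Distance 7: (row=4, col=6), (row=5, col=5), (row=5, col=7), (row=6, col=4), (row=6, col=8), (row=7, col=3), (row=8, col=2), (row=10, col=0)
  Distance 8: (row=3, col=6), (row=4, col=5), (row=4, col=7), (row=5, col=4), (row=5, col=8), (row=6, col=3), (row=7, col=2), (row=8, col=1), (row=9, col=0)
  Distance 9: (row=2, col=6), (row=3, col=5), (row=3, col=7), (row=4, col=4), (row=4, col=8), (row=5, col=3), (row=6, col=2), (row=7, col=1), (row=8, col=0)
  Distance 10: (row=1, col=6), (row=2, col=5), (row=2, col=7), (row=3, col=4), (row=3, col=8), (row=4, col=3), (row=5, col=2), (row=6, col=1), (row=7, col=0)
  Distance 11: (row=0, col=6), (row=1, col=5), (row=1, col=7), (row=2, col=4), (row=2, col=8), (row=3, col=3), (row=4, col=2), (row=5, col=1), (row=6, col=0)
  Distance 12: (row=0, col=5), (row=0, col=7), (row=1, col=4), (row=1, col=8), (row=2, col=3), (row=3, col=2), (row=4, col=1)
  Distance 13: (row=0, col=4), (row=0, col=8), (row=1, col=3), (row=2, col=2), (row=3, col=1), (row=4, col=0)
  Distance 14: (row=0, col=3), (row=1, col=2), (row=2, col=1), (row=3, col=0)
  Distance 15: (row=0, col=2), (row=1, col=1), (row=2, col=0)
  Distance 16: (row=0, col=1), (row=1, col=0)
  Distance 17: (row=0, col=0)
Total reachable: 104 (grid has 104 open cells total)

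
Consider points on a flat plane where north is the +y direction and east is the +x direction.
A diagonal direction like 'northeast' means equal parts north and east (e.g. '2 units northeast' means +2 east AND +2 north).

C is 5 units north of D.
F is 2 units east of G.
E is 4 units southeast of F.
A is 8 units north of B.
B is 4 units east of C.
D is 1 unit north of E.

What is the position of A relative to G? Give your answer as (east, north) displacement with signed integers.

Answer: A is at (east=10, north=10) relative to G.

Derivation:
Place G at the origin (east=0, north=0).
  F is 2 units east of G: delta (east=+2, north=+0); F at (east=2, north=0).
  E is 4 units southeast of F: delta (east=+4, north=-4); E at (east=6, north=-4).
  D is 1 unit north of E: delta (east=+0, north=+1); D at (east=6, north=-3).
  C is 5 units north of D: delta (east=+0, north=+5); C at (east=6, north=2).
  B is 4 units east of C: delta (east=+4, north=+0); B at (east=10, north=2).
  A is 8 units north of B: delta (east=+0, north=+8); A at (east=10, north=10).
Therefore A relative to G: (east=10, north=10).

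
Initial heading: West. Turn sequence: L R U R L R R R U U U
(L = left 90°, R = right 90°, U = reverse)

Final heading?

Start: West
  L (left (90° counter-clockwise)) -> South
  R (right (90° clockwise)) -> West
  U (U-turn (180°)) -> East
  R (right (90° clockwise)) -> South
  L (left (90° counter-clockwise)) -> East
  R (right (90° clockwise)) -> South
  R (right (90° clockwise)) -> West
  R (right (90° clockwise)) -> North
  U (U-turn (180°)) -> South
  U (U-turn (180°)) -> North
  U (U-turn (180°)) -> South
Final: South

Answer: Final heading: South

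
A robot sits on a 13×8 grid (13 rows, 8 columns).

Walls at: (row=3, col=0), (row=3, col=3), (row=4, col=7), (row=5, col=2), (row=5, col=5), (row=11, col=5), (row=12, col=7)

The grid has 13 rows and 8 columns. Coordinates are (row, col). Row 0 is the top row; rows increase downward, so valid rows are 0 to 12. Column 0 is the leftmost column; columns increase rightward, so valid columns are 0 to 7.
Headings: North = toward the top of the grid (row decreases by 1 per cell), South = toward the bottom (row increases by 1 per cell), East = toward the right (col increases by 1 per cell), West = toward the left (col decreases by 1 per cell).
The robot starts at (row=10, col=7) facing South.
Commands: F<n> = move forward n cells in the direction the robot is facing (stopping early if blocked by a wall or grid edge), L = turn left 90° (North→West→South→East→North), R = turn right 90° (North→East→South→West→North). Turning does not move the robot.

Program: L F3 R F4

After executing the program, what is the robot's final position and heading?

Answer: Final position: (row=11, col=7), facing South

Derivation:
Start: (row=10, col=7), facing South
  L: turn left, now facing East
  F3: move forward 0/3 (blocked), now at (row=10, col=7)
  R: turn right, now facing South
  F4: move forward 1/4 (blocked), now at (row=11, col=7)
Final: (row=11, col=7), facing South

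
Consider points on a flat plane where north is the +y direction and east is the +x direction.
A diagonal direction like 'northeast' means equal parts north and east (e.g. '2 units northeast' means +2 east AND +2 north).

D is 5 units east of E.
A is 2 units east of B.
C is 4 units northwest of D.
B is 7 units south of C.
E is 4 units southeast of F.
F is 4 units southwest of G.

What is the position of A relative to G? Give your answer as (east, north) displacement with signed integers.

Place G at the origin (east=0, north=0).
  F is 4 units southwest of G: delta (east=-4, north=-4); F at (east=-4, north=-4).
  E is 4 units southeast of F: delta (east=+4, north=-4); E at (east=0, north=-8).
  D is 5 units east of E: delta (east=+5, north=+0); D at (east=5, north=-8).
  C is 4 units northwest of D: delta (east=-4, north=+4); C at (east=1, north=-4).
  B is 7 units south of C: delta (east=+0, north=-7); B at (east=1, north=-11).
  A is 2 units east of B: delta (east=+2, north=+0); A at (east=3, north=-11).
Therefore A relative to G: (east=3, north=-11).

Answer: A is at (east=3, north=-11) relative to G.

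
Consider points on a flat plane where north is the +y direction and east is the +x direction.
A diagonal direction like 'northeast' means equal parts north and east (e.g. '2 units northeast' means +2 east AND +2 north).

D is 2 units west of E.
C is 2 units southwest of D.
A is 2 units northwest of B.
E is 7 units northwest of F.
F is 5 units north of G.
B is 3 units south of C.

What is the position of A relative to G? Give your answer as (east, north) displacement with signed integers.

Answer: A is at (east=-13, north=9) relative to G.

Derivation:
Place G at the origin (east=0, north=0).
  F is 5 units north of G: delta (east=+0, north=+5); F at (east=0, north=5).
  E is 7 units northwest of F: delta (east=-7, north=+7); E at (east=-7, north=12).
  D is 2 units west of E: delta (east=-2, north=+0); D at (east=-9, north=12).
  C is 2 units southwest of D: delta (east=-2, north=-2); C at (east=-11, north=10).
  B is 3 units south of C: delta (east=+0, north=-3); B at (east=-11, north=7).
  A is 2 units northwest of B: delta (east=-2, north=+2); A at (east=-13, north=9).
Therefore A relative to G: (east=-13, north=9).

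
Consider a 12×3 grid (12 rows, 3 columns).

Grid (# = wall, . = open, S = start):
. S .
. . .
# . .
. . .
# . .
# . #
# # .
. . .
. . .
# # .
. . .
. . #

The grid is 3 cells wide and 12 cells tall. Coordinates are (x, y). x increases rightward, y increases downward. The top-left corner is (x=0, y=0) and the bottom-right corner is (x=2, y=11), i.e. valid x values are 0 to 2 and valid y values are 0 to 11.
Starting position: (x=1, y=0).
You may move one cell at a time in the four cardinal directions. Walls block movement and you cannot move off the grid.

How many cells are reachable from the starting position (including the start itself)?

BFS flood-fill from (x=1, y=0):
  Distance 0: (x=1, y=0)
  Distance 1: (x=0, y=0), (x=2, y=0), (x=1, y=1)
  Distance 2: (x=0, y=1), (x=2, y=1), (x=1, y=2)
  Distance 3: (x=2, y=2), (x=1, y=3)
  Distance 4: (x=0, y=3), (x=2, y=3), (x=1, y=4)
  Distance 5: (x=2, y=4), (x=1, y=5)
Total reachable: 14 (grid has 27 open cells total)

Answer: Reachable cells: 14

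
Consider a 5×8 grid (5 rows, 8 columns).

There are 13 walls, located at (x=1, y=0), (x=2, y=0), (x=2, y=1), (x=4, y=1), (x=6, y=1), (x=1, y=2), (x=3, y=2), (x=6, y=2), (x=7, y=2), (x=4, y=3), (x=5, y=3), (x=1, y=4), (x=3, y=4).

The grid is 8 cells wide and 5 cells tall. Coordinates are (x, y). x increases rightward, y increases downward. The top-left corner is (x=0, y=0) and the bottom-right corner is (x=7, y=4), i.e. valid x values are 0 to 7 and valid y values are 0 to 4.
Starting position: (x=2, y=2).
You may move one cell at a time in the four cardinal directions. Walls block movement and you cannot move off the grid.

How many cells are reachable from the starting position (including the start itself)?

BFS flood-fill from (x=2, y=2):
  Distance 0: (x=2, y=2)
  Distance 1: (x=2, y=3)
  Distance 2: (x=1, y=3), (x=3, y=3), (x=2, y=4)
  Distance 3: (x=0, y=3)
  Distance 4: (x=0, y=2), (x=0, y=4)
  Distance 5: (x=0, y=1)
  Distance 6: (x=0, y=0), (x=1, y=1)
Total reachable: 11 (grid has 27 open cells total)

Answer: Reachable cells: 11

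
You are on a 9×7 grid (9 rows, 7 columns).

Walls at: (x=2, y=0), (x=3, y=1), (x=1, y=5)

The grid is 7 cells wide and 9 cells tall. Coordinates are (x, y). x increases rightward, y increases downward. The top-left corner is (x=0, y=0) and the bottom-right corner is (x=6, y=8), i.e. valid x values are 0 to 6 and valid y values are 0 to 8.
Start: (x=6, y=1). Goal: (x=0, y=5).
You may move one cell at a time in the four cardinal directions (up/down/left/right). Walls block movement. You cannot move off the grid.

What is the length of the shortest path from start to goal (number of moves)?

BFS from (x=6, y=1) until reaching (x=0, y=5):
  Distance 0: (x=6, y=1)
  Distance 1: (x=6, y=0), (x=5, y=1), (x=6, y=2)
  Distance 2: (x=5, y=0), (x=4, y=1), (x=5, y=2), (x=6, y=3)
  Distance 3: (x=4, y=0), (x=4, y=2), (x=5, y=3), (x=6, y=4)
  Distance 4: (x=3, y=0), (x=3, y=2), (x=4, y=3), (x=5, y=4), (x=6, y=5)
  Distance 5: (x=2, y=2), (x=3, y=3), (x=4, y=4), (x=5, y=5), (x=6, y=6)
  Distance 6: (x=2, y=1), (x=1, y=2), (x=2, y=3), (x=3, y=4), (x=4, y=5), (x=5, y=6), (x=6, y=7)
  Distance 7: (x=1, y=1), (x=0, y=2), (x=1, y=3), (x=2, y=4), (x=3, y=5), (x=4, y=6), (x=5, y=7), (x=6, y=8)
  Distance 8: (x=1, y=0), (x=0, y=1), (x=0, y=3), (x=1, y=4), (x=2, y=5), (x=3, y=6), (x=4, y=7), (x=5, y=8)
  Distance 9: (x=0, y=0), (x=0, y=4), (x=2, y=6), (x=3, y=7), (x=4, y=8)
  Distance 10: (x=0, y=5), (x=1, y=6), (x=2, y=7), (x=3, y=8)  <- goal reached here
One shortest path (10 moves): (x=6, y=1) -> (x=5, y=1) -> (x=4, y=1) -> (x=4, y=2) -> (x=3, y=2) -> (x=2, y=2) -> (x=1, y=2) -> (x=0, y=2) -> (x=0, y=3) -> (x=0, y=4) -> (x=0, y=5)

Answer: Shortest path length: 10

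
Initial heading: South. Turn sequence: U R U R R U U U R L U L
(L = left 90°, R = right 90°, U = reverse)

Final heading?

Answer: Final heading: North

Derivation:
Start: South
  U (U-turn (180°)) -> North
  R (right (90° clockwise)) -> East
  U (U-turn (180°)) -> West
  R (right (90° clockwise)) -> North
  R (right (90° clockwise)) -> East
  U (U-turn (180°)) -> West
  U (U-turn (180°)) -> East
  U (U-turn (180°)) -> West
  R (right (90° clockwise)) -> North
  L (left (90° counter-clockwise)) -> West
  U (U-turn (180°)) -> East
  L (left (90° counter-clockwise)) -> North
Final: North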